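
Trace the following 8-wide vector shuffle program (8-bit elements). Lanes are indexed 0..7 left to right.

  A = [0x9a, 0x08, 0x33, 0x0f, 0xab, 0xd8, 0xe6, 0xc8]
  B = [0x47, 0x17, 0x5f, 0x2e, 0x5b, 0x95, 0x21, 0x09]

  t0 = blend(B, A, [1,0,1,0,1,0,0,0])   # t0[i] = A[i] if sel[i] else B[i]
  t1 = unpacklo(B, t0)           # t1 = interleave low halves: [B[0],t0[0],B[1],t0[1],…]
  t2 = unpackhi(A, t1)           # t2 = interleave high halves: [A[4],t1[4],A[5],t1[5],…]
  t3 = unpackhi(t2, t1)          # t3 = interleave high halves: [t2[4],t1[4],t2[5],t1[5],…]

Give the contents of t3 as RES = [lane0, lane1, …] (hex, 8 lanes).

RES = [ 0xe6  0x5f  0x2e  0x33  0xc8  0x2e  0x2e  0x2e ]

→ t0 |9a|17|33|2e|ab|95|21|09|
→ t1 |47|9a|17|17|5f|33|2e|2e|
→ t2 |ab|5f|d8|33|e6|2e|c8|2e|
→ t3 |e6|5f|2e|33|c8|2e|2e|2e|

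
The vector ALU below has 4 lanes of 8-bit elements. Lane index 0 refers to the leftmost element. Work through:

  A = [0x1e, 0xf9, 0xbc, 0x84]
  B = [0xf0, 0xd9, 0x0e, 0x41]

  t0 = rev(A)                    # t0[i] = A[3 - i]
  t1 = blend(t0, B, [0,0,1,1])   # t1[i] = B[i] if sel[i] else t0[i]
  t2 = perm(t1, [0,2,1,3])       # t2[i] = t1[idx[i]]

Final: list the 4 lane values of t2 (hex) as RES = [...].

RES = [0x84, 0x0e, 0xbc, 0x41]

t0 = [0x84, 0xbc, 0xf9, 0x1e]
t1 = [0x84, 0xbc, 0x0e, 0x41]
t2 = [0x84, 0x0e, 0xbc, 0x41]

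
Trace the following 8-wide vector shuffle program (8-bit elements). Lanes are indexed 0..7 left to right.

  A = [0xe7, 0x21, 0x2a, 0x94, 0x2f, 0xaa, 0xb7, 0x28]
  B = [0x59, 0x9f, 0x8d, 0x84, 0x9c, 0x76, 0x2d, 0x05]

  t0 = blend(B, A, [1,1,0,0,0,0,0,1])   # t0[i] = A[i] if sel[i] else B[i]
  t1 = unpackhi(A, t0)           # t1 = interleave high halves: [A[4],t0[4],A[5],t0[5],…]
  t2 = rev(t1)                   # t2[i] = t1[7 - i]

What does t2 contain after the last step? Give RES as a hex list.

RES = [0x28, 0x28, 0x2d, 0xb7, 0x76, 0xaa, 0x9c, 0x2f]

→ t0 |e7|21|8d|84|9c|76|2d|28|
→ t1 |2f|9c|aa|76|b7|2d|28|28|
→ t2 |28|28|2d|b7|76|aa|9c|2f|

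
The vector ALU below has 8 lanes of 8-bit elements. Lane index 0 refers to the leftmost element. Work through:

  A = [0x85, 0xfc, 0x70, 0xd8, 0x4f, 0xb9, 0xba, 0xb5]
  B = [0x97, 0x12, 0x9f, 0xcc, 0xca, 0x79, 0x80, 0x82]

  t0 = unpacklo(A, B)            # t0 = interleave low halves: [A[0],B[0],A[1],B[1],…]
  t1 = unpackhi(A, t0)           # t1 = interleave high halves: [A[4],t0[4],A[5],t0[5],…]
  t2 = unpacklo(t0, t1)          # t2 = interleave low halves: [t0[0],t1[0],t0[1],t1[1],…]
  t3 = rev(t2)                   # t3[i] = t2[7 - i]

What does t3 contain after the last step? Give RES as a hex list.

RES = [0x9f, 0x12, 0xb9, 0xfc, 0x70, 0x97, 0x4f, 0x85]

→ t0 |85|97|fc|12|70|9f|d8|cc|
→ t1 |4f|70|b9|9f|ba|d8|b5|cc|
→ t2 |85|4f|97|70|fc|b9|12|9f|
→ t3 |9f|12|b9|fc|70|97|4f|85|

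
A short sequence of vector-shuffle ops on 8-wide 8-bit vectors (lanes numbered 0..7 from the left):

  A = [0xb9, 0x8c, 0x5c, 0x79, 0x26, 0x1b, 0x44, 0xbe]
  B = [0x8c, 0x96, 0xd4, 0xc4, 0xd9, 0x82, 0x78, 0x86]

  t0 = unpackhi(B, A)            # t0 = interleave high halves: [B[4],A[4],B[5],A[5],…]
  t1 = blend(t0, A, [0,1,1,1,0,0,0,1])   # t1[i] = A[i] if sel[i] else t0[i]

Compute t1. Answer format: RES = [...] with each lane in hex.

  t0: d9 26 82 1b 78 44 86 be
  t1: d9 8c 5c 79 78 44 86 be

RES = [0xd9, 0x8c, 0x5c, 0x79, 0x78, 0x44, 0x86, 0xbe]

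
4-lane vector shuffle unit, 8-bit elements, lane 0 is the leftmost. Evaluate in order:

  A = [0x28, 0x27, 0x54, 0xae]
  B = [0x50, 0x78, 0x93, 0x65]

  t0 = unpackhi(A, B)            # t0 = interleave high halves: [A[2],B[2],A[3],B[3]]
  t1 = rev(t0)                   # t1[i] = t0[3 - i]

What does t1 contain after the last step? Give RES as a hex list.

t0 = [0x54, 0x93, 0xae, 0x65]
t1 = [0x65, 0xae, 0x93, 0x54]

RES = [0x65, 0xae, 0x93, 0x54]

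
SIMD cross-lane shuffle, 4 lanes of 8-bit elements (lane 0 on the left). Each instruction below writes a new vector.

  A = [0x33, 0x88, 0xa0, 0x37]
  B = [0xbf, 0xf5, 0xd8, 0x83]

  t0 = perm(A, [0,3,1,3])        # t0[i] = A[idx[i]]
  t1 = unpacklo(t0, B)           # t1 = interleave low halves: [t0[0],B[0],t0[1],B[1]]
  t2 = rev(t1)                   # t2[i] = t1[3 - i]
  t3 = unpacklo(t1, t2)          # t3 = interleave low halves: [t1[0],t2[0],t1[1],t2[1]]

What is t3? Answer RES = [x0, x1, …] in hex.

  t0: 33 37 88 37
  t1: 33 bf 37 f5
  t2: f5 37 bf 33
  t3: 33 f5 bf 37

RES = [ 0x33  0xf5  0xbf  0x37 ]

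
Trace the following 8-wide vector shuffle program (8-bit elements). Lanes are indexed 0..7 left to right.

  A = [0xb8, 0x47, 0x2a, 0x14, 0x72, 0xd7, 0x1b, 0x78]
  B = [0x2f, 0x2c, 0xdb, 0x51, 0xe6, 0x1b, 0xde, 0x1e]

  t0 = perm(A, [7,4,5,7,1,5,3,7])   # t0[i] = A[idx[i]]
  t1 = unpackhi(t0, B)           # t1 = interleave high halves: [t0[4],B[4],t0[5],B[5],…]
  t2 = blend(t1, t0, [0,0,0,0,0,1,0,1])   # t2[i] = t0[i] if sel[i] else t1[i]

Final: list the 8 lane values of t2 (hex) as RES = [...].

RES = [ 0x47  0xe6  0xd7  0x1b  0x14  0xd7  0x78  0x78 ]

→ t0 |78|72|d7|78|47|d7|14|78|
→ t1 |47|e6|d7|1b|14|de|78|1e|
→ t2 |47|e6|d7|1b|14|d7|78|78|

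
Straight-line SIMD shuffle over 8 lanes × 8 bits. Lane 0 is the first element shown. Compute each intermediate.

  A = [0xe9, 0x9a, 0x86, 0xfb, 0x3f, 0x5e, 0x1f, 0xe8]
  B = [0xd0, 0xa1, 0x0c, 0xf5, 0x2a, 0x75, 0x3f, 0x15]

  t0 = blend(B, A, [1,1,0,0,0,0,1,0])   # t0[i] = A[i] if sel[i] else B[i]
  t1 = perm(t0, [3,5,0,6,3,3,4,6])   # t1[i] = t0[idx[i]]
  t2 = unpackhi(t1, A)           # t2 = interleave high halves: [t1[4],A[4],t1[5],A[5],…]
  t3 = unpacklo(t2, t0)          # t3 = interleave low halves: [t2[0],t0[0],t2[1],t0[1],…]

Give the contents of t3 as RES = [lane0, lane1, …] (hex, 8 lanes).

  t0: e9 9a 0c f5 2a 75 1f 15
  t1: f5 75 e9 1f f5 f5 2a 1f
  t2: f5 3f f5 5e 2a 1f 1f e8
  t3: f5 e9 3f 9a f5 0c 5e f5

RES = [ 0xf5  0xe9  0x3f  0x9a  0xf5  0x0c  0x5e  0xf5 ]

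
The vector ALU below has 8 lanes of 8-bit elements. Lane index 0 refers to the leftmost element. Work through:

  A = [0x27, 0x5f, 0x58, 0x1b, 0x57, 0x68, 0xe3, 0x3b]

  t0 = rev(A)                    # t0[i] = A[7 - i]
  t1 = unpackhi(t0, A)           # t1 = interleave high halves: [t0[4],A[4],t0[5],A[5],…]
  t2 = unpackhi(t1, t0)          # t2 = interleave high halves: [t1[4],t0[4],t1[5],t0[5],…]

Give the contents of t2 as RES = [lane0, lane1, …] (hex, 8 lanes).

t0 = [0x3b, 0xe3, 0x68, 0x57, 0x1b, 0x58, 0x5f, 0x27]
t1 = [0x1b, 0x57, 0x58, 0x68, 0x5f, 0xe3, 0x27, 0x3b]
t2 = [0x5f, 0x1b, 0xe3, 0x58, 0x27, 0x5f, 0x3b, 0x27]

RES = [ 0x5f  0x1b  0xe3  0x58  0x27  0x5f  0x3b  0x27 ]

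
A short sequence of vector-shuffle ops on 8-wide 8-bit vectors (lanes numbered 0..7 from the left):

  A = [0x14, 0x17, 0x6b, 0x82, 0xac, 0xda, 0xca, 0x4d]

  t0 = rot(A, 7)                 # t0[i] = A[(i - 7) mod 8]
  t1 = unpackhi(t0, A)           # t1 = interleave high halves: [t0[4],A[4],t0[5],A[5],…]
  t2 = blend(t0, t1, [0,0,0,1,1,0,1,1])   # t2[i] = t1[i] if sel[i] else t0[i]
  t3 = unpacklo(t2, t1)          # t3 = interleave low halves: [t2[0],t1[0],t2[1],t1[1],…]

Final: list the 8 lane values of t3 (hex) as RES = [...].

t0 = [0x17, 0x6b, 0x82, 0xac, 0xda, 0xca, 0x4d, 0x14]
t1 = [0xda, 0xac, 0xca, 0xda, 0x4d, 0xca, 0x14, 0x4d]
t2 = [0x17, 0x6b, 0x82, 0xda, 0x4d, 0xca, 0x14, 0x4d]
t3 = [0x17, 0xda, 0x6b, 0xac, 0x82, 0xca, 0xda, 0xda]

RES = [0x17, 0xda, 0x6b, 0xac, 0x82, 0xca, 0xda, 0xda]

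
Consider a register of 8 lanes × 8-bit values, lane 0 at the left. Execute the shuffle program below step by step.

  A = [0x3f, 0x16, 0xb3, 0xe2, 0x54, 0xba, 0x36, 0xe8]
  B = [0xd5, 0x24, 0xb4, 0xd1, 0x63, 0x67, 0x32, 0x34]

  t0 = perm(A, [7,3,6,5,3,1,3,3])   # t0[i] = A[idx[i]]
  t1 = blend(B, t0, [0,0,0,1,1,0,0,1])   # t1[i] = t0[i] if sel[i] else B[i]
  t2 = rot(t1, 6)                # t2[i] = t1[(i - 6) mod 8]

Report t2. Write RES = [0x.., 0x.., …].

RES = [0xb4, 0xba, 0xe2, 0x67, 0x32, 0xe2, 0xd5, 0x24]

→ t0 |e8|e2|36|ba|e2|16|e2|e2|
→ t1 |d5|24|b4|ba|e2|67|32|e2|
→ t2 |b4|ba|e2|67|32|e2|d5|24|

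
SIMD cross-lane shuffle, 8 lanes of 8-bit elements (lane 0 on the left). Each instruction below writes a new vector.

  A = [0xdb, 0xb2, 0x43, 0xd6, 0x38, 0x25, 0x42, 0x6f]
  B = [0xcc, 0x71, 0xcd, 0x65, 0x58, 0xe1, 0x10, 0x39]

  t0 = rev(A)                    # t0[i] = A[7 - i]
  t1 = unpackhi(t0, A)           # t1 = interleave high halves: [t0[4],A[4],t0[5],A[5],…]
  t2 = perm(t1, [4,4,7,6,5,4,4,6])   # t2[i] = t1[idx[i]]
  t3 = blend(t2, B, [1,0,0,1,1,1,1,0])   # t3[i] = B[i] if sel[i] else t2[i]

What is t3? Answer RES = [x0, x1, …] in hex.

→ t0 |6f|42|25|38|d6|43|b2|db|
→ t1 |d6|38|43|25|b2|42|db|6f|
→ t2 |b2|b2|6f|db|42|b2|b2|db|
→ t3 |cc|b2|6f|65|58|e1|10|db|

RES = [ 0xcc  0xb2  0x6f  0x65  0x58  0xe1  0x10  0xdb ]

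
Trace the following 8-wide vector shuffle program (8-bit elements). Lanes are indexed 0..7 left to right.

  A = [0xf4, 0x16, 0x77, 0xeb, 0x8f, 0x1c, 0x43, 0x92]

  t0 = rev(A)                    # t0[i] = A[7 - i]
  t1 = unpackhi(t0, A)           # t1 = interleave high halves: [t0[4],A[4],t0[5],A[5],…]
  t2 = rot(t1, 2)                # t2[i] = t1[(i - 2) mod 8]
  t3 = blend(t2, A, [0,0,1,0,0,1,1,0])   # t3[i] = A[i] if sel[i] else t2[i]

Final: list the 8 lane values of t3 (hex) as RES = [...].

  t0: 92 43 1c 8f eb 77 16 f4
  t1: eb 8f 77 1c 16 43 f4 92
  t2: f4 92 eb 8f 77 1c 16 43
  t3: f4 92 77 8f 77 1c 43 43

RES = [0xf4, 0x92, 0x77, 0x8f, 0x77, 0x1c, 0x43, 0x43]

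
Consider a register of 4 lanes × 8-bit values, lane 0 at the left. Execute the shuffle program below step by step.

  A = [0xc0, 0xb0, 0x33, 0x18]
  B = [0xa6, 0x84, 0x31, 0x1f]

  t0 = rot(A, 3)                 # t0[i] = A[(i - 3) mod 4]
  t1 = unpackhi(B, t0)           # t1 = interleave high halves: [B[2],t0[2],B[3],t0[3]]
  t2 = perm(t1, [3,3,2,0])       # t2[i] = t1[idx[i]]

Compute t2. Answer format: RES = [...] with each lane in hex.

RES = [ 0xc0  0xc0  0x1f  0x31 ]

t0 = [0xb0, 0x33, 0x18, 0xc0]
t1 = [0x31, 0x18, 0x1f, 0xc0]
t2 = [0xc0, 0xc0, 0x1f, 0x31]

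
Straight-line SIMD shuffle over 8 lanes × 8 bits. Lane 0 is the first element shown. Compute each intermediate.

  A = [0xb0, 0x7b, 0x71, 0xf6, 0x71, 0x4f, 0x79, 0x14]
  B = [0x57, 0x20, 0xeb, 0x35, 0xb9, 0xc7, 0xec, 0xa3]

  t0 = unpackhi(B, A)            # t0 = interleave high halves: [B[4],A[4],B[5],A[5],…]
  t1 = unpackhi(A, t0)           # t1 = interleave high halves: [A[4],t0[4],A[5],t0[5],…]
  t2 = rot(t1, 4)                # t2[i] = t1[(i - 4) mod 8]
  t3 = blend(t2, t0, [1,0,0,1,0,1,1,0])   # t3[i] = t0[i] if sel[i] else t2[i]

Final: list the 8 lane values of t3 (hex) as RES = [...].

RES = [0xb9, 0xa3, 0x14, 0x4f, 0x71, 0x79, 0xa3, 0x79]

t0 = [0xb9, 0x71, 0xc7, 0x4f, 0xec, 0x79, 0xa3, 0x14]
t1 = [0x71, 0xec, 0x4f, 0x79, 0x79, 0xa3, 0x14, 0x14]
t2 = [0x79, 0xa3, 0x14, 0x14, 0x71, 0xec, 0x4f, 0x79]
t3 = [0xb9, 0xa3, 0x14, 0x4f, 0x71, 0x79, 0xa3, 0x79]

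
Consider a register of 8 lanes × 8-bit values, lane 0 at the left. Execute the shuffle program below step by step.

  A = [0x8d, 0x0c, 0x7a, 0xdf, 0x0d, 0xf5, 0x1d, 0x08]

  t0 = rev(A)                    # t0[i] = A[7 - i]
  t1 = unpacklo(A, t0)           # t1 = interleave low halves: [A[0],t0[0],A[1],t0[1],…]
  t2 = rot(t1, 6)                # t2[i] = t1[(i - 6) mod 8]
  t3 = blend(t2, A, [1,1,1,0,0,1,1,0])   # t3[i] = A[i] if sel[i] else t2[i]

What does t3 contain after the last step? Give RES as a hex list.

RES = [ 0x8d  0x0c  0x7a  0xf5  0xdf  0xf5  0x1d  0x08 ]

t0 = [0x08, 0x1d, 0xf5, 0x0d, 0xdf, 0x7a, 0x0c, 0x8d]
t1 = [0x8d, 0x08, 0x0c, 0x1d, 0x7a, 0xf5, 0xdf, 0x0d]
t2 = [0x0c, 0x1d, 0x7a, 0xf5, 0xdf, 0x0d, 0x8d, 0x08]
t3 = [0x8d, 0x0c, 0x7a, 0xf5, 0xdf, 0xf5, 0x1d, 0x08]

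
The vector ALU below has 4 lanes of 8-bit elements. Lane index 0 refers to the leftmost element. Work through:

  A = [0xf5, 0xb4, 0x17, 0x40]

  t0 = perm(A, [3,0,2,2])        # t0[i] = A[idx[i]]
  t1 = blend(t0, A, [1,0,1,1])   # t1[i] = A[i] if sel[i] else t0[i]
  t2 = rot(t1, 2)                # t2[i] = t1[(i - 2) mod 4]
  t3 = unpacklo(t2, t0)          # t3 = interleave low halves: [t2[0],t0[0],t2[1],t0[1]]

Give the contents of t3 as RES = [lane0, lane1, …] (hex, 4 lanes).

→ t0 |40|f5|17|17|
→ t1 |f5|f5|17|40|
→ t2 |17|40|f5|f5|
→ t3 |17|40|40|f5|

RES = [0x17, 0x40, 0x40, 0xf5]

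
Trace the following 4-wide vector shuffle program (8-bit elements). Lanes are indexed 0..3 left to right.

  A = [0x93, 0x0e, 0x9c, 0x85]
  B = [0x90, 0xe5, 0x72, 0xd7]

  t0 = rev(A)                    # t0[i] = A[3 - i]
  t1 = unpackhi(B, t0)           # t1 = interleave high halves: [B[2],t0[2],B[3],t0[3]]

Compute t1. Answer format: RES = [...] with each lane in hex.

RES = [0x72, 0x0e, 0xd7, 0x93]

t0 = [0x85, 0x9c, 0x0e, 0x93]
t1 = [0x72, 0x0e, 0xd7, 0x93]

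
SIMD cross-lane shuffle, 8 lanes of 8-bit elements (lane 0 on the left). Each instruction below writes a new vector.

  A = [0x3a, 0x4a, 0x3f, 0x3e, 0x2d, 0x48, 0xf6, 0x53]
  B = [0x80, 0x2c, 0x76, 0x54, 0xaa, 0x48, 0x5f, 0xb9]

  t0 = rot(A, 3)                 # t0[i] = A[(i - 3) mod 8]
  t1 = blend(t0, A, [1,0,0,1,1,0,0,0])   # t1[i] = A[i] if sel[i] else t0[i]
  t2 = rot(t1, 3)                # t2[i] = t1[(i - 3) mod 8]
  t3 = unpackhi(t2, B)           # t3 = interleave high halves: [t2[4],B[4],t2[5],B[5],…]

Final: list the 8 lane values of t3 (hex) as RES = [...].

→ t0 |48|f6|53|3a|4a|3f|3e|2d|
→ t1 |3a|f6|53|3e|2d|3f|3e|2d|
→ t2 |3f|3e|2d|3a|f6|53|3e|2d|
→ t3 |f6|aa|53|48|3e|5f|2d|b9|

RES = [0xf6, 0xaa, 0x53, 0x48, 0x3e, 0x5f, 0x2d, 0xb9]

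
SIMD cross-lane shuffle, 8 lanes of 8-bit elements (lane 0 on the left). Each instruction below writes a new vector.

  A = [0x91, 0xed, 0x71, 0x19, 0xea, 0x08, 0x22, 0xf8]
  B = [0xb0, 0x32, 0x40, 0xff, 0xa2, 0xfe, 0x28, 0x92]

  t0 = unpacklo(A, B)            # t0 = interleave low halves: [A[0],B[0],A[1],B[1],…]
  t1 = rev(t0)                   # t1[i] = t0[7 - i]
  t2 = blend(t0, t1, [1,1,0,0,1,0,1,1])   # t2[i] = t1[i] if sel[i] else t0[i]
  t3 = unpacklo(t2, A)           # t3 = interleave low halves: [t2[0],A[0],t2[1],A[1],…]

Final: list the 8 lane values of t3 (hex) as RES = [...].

RES = [ 0xff  0x91  0x19  0xed  0xed  0x71  0x32  0x19 ]

  t0: 91 b0 ed 32 71 40 19 ff
  t1: ff 19 40 71 32 ed b0 91
  t2: ff 19 ed 32 32 40 b0 91
  t3: ff 91 19 ed ed 71 32 19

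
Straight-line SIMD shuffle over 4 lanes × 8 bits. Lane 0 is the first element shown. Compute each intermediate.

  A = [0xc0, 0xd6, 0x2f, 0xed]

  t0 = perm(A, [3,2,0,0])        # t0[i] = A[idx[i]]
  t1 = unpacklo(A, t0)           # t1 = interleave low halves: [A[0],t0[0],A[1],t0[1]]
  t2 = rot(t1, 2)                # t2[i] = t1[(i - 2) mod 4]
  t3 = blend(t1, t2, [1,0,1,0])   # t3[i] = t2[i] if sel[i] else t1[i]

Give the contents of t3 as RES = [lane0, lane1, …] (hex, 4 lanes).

RES = [0xd6, 0xed, 0xc0, 0x2f]

t0 = [0xed, 0x2f, 0xc0, 0xc0]
t1 = [0xc0, 0xed, 0xd6, 0x2f]
t2 = [0xd6, 0x2f, 0xc0, 0xed]
t3 = [0xd6, 0xed, 0xc0, 0x2f]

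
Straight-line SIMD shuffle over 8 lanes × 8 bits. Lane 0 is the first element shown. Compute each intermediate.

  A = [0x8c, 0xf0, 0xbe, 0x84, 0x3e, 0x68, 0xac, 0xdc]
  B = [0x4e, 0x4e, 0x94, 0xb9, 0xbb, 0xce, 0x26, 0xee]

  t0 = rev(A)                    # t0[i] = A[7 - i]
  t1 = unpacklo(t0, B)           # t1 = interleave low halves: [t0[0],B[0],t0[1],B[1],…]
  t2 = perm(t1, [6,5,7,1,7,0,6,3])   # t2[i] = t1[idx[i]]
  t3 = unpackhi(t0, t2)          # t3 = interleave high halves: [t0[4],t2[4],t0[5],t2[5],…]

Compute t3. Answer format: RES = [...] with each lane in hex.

RES = [0x84, 0xb9, 0xbe, 0xdc, 0xf0, 0x3e, 0x8c, 0x4e]

→ t0 |dc|ac|68|3e|84|be|f0|8c|
→ t1 |dc|4e|ac|4e|68|94|3e|b9|
→ t2 |3e|94|b9|4e|b9|dc|3e|4e|
→ t3 |84|b9|be|dc|f0|3e|8c|4e|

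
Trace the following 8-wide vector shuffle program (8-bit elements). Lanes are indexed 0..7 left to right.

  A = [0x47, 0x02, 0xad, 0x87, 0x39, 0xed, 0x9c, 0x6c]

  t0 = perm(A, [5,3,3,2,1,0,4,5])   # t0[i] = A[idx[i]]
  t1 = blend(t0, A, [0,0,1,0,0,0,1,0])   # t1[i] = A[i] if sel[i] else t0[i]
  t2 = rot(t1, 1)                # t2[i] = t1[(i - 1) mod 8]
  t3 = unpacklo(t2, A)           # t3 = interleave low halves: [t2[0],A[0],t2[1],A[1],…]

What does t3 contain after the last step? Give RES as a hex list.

RES = [0xed, 0x47, 0xed, 0x02, 0x87, 0xad, 0xad, 0x87]

t0 = [0xed, 0x87, 0x87, 0xad, 0x02, 0x47, 0x39, 0xed]
t1 = [0xed, 0x87, 0xad, 0xad, 0x02, 0x47, 0x9c, 0xed]
t2 = [0xed, 0xed, 0x87, 0xad, 0xad, 0x02, 0x47, 0x9c]
t3 = [0xed, 0x47, 0xed, 0x02, 0x87, 0xad, 0xad, 0x87]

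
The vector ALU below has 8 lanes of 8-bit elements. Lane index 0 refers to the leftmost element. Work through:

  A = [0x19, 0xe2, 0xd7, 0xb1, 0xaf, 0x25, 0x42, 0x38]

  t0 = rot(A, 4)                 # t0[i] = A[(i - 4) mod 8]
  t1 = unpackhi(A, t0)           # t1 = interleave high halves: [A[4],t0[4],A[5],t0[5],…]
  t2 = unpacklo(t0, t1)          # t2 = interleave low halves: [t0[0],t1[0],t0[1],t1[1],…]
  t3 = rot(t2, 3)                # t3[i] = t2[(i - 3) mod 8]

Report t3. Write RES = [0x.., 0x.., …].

RES = [ 0x25  0x38  0xe2  0xaf  0xaf  0x25  0x19  0x42 ]

  t0: af 25 42 38 19 e2 d7 b1
  t1: af 19 25 e2 42 d7 38 b1
  t2: af af 25 19 42 25 38 e2
  t3: 25 38 e2 af af 25 19 42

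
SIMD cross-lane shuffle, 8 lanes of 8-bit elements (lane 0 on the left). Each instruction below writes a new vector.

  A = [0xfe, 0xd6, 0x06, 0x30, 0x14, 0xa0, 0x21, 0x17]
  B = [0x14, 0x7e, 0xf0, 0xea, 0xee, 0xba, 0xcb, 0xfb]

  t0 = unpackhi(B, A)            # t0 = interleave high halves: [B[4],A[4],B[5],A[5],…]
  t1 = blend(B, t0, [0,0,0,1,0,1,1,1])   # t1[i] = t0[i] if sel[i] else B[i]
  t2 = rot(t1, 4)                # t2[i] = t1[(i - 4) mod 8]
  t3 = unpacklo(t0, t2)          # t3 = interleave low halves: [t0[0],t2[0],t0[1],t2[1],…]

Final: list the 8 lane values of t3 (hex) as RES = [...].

RES = [0xee, 0xee, 0x14, 0x21, 0xba, 0xfb, 0xa0, 0x17]

→ t0 |ee|14|ba|a0|cb|21|fb|17|
→ t1 |14|7e|f0|a0|ee|21|fb|17|
→ t2 |ee|21|fb|17|14|7e|f0|a0|
→ t3 |ee|ee|14|21|ba|fb|a0|17|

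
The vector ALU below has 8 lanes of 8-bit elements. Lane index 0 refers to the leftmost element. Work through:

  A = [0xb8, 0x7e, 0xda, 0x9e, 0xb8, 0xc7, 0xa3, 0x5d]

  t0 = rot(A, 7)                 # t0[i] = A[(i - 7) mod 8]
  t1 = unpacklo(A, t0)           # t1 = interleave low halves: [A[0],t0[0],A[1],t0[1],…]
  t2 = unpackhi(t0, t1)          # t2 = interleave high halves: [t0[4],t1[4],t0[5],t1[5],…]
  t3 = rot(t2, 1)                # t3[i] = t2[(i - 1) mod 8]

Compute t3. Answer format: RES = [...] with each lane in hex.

RES = [ 0xb8  0xc7  0xda  0xa3  0x9e  0x5d  0x9e  0xb8 ]

t0 = [0x7e, 0xda, 0x9e, 0xb8, 0xc7, 0xa3, 0x5d, 0xb8]
t1 = [0xb8, 0x7e, 0x7e, 0xda, 0xda, 0x9e, 0x9e, 0xb8]
t2 = [0xc7, 0xda, 0xa3, 0x9e, 0x5d, 0x9e, 0xb8, 0xb8]
t3 = [0xb8, 0xc7, 0xda, 0xa3, 0x9e, 0x5d, 0x9e, 0xb8]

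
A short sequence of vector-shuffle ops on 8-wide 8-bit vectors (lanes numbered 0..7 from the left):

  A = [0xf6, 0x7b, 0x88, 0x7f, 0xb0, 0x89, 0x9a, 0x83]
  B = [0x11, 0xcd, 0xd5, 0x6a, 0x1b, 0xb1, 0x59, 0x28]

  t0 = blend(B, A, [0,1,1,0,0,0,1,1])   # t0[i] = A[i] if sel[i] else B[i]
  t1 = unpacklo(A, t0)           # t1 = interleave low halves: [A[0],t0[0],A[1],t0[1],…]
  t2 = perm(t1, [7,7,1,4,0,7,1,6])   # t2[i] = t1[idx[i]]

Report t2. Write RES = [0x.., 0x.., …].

  t0: 11 7b 88 6a 1b b1 9a 83
  t1: f6 11 7b 7b 88 88 7f 6a
  t2: 6a 6a 11 88 f6 6a 11 7f

RES = [ 0x6a  0x6a  0x11  0x88  0xf6  0x6a  0x11  0x7f ]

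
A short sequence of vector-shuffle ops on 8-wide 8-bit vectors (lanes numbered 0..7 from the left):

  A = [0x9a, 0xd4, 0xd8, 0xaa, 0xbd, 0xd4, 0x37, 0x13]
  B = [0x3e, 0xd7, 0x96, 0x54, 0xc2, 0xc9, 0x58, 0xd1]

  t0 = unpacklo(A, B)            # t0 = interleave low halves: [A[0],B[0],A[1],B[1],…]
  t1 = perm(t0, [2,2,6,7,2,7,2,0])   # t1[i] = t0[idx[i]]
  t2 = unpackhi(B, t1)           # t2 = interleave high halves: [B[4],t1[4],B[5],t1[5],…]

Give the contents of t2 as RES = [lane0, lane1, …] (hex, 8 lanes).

  t0: 9a 3e d4 d7 d8 96 aa 54
  t1: d4 d4 aa 54 d4 54 d4 9a
  t2: c2 d4 c9 54 58 d4 d1 9a

RES = [ 0xc2  0xd4  0xc9  0x54  0x58  0xd4  0xd1  0x9a ]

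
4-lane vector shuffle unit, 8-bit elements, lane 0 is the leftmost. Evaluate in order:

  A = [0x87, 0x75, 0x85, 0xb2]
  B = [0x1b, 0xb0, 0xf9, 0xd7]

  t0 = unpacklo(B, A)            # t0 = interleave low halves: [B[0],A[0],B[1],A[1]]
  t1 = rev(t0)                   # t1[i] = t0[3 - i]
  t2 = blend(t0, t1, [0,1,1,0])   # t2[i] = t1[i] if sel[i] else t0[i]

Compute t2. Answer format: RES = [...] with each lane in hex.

→ t0 |1b|87|b0|75|
→ t1 |75|b0|87|1b|
→ t2 |1b|b0|87|75|

RES = [0x1b, 0xb0, 0x87, 0x75]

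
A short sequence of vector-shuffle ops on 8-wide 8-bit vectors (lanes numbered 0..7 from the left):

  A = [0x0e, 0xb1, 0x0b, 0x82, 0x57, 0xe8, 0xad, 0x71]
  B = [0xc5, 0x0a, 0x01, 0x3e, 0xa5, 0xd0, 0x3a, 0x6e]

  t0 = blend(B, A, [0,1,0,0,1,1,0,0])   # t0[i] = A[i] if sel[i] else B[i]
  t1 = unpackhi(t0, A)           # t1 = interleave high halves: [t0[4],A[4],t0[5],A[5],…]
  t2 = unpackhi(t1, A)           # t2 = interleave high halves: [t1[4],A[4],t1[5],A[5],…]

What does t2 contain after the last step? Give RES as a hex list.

t0 = [0xc5, 0xb1, 0x01, 0x3e, 0x57, 0xe8, 0x3a, 0x6e]
t1 = [0x57, 0x57, 0xe8, 0xe8, 0x3a, 0xad, 0x6e, 0x71]
t2 = [0x3a, 0x57, 0xad, 0xe8, 0x6e, 0xad, 0x71, 0x71]

RES = [ 0x3a  0x57  0xad  0xe8  0x6e  0xad  0x71  0x71 ]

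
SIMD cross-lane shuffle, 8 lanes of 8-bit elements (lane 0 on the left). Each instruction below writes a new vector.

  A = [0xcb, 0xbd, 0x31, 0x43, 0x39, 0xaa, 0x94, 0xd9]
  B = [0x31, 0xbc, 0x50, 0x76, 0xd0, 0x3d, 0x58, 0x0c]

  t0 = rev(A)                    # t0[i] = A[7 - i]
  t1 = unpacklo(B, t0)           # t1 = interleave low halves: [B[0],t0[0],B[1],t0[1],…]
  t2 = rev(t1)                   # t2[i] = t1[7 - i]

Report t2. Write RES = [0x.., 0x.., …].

RES = [ 0x39  0x76  0xaa  0x50  0x94  0xbc  0xd9  0x31 ]

t0 = [0xd9, 0x94, 0xaa, 0x39, 0x43, 0x31, 0xbd, 0xcb]
t1 = [0x31, 0xd9, 0xbc, 0x94, 0x50, 0xaa, 0x76, 0x39]
t2 = [0x39, 0x76, 0xaa, 0x50, 0x94, 0xbc, 0xd9, 0x31]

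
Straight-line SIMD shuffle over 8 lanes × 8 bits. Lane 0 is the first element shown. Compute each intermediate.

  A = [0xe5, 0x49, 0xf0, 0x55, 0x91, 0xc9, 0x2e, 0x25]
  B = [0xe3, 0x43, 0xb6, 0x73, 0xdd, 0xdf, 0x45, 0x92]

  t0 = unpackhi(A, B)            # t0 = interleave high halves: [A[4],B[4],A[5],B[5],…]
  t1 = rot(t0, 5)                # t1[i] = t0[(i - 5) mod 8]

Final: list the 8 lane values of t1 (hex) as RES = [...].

RES = [ 0xdf  0x2e  0x45  0x25  0x92  0x91  0xdd  0xc9 ]

t0 = [0x91, 0xdd, 0xc9, 0xdf, 0x2e, 0x45, 0x25, 0x92]
t1 = [0xdf, 0x2e, 0x45, 0x25, 0x92, 0x91, 0xdd, 0xc9]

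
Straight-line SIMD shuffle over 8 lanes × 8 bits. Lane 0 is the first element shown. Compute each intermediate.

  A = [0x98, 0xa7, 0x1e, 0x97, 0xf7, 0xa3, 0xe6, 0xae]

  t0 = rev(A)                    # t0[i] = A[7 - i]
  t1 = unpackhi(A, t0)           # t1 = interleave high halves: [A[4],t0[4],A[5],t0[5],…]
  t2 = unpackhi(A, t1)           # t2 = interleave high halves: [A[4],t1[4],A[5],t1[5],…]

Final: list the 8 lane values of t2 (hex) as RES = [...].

RES = [0xf7, 0xe6, 0xa3, 0xa7, 0xe6, 0xae, 0xae, 0x98]

t0 = [0xae, 0xe6, 0xa3, 0xf7, 0x97, 0x1e, 0xa7, 0x98]
t1 = [0xf7, 0x97, 0xa3, 0x1e, 0xe6, 0xa7, 0xae, 0x98]
t2 = [0xf7, 0xe6, 0xa3, 0xa7, 0xe6, 0xae, 0xae, 0x98]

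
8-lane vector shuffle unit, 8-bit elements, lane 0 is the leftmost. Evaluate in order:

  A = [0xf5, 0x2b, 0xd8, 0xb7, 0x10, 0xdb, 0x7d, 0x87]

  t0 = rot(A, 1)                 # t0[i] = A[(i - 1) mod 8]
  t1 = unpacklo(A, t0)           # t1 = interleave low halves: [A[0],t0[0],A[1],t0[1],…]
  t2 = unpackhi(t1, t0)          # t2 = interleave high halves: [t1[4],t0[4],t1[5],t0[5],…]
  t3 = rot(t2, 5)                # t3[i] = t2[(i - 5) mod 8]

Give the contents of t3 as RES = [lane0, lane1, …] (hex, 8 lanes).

  t0: 87 f5 2b d8 b7 10 db 7d
  t1: f5 87 2b f5 d8 2b b7 d8
  t2: d8 b7 2b 10 b7 db d8 7d
  t3: 10 b7 db d8 7d d8 b7 2b

RES = [0x10, 0xb7, 0xdb, 0xd8, 0x7d, 0xd8, 0xb7, 0x2b]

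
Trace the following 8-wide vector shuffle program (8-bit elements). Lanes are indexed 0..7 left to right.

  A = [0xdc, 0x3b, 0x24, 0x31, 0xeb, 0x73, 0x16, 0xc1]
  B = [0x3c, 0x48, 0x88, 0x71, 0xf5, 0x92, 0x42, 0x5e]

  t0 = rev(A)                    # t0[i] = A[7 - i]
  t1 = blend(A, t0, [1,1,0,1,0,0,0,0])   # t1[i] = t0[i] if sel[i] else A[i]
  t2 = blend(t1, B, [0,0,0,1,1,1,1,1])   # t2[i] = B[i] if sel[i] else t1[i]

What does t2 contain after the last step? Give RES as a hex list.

t0 = [0xc1, 0x16, 0x73, 0xeb, 0x31, 0x24, 0x3b, 0xdc]
t1 = [0xc1, 0x16, 0x24, 0xeb, 0xeb, 0x73, 0x16, 0xc1]
t2 = [0xc1, 0x16, 0x24, 0x71, 0xf5, 0x92, 0x42, 0x5e]

RES = [ 0xc1  0x16  0x24  0x71  0xf5  0x92  0x42  0x5e ]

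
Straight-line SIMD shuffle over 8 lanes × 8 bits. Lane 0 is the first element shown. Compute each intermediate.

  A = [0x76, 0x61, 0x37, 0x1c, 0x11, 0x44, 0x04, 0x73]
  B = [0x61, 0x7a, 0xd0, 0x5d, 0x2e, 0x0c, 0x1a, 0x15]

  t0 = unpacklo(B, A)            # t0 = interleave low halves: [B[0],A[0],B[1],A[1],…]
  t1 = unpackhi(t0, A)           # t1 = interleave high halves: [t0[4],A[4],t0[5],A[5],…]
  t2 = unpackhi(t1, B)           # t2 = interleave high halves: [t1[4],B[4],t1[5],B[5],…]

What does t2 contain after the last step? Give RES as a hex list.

t0 = [0x61, 0x76, 0x7a, 0x61, 0xd0, 0x37, 0x5d, 0x1c]
t1 = [0xd0, 0x11, 0x37, 0x44, 0x5d, 0x04, 0x1c, 0x73]
t2 = [0x5d, 0x2e, 0x04, 0x0c, 0x1c, 0x1a, 0x73, 0x15]

RES = [ 0x5d  0x2e  0x04  0x0c  0x1c  0x1a  0x73  0x15 ]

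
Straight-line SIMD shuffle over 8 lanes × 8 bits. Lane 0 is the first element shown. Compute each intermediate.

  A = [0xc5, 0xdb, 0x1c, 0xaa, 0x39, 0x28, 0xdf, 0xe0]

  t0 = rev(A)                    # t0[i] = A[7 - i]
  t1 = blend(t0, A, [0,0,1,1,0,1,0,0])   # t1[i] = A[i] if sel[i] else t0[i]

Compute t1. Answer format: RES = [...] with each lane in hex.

RES = [0xe0, 0xdf, 0x1c, 0xaa, 0xaa, 0x28, 0xdb, 0xc5]

t0 = [0xe0, 0xdf, 0x28, 0x39, 0xaa, 0x1c, 0xdb, 0xc5]
t1 = [0xe0, 0xdf, 0x1c, 0xaa, 0xaa, 0x28, 0xdb, 0xc5]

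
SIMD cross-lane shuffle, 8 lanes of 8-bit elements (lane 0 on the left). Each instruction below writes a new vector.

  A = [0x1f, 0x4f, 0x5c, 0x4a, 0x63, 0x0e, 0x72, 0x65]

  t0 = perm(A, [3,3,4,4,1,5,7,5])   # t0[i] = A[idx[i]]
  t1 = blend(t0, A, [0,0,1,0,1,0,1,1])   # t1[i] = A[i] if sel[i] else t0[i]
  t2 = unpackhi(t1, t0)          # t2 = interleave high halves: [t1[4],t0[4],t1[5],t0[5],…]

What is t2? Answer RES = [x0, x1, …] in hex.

RES = [0x63, 0x4f, 0x0e, 0x0e, 0x72, 0x65, 0x65, 0x0e]

t0 = [0x4a, 0x4a, 0x63, 0x63, 0x4f, 0x0e, 0x65, 0x0e]
t1 = [0x4a, 0x4a, 0x5c, 0x63, 0x63, 0x0e, 0x72, 0x65]
t2 = [0x63, 0x4f, 0x0e, 0x0e, 0x72, 0x65, 0x65, 0x0e]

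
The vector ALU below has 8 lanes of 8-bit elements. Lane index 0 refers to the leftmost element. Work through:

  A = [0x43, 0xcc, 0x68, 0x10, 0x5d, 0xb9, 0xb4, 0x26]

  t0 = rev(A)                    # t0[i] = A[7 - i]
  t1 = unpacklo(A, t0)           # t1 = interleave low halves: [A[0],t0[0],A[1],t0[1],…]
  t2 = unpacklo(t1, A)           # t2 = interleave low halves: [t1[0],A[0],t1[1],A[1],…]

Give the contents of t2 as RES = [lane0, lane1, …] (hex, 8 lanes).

  t0: 26 b4 b9 5d 10 68 cc 43
  t1: 43 26 cc b4 68 b9 10 5d
  t2: 43 43 26 cc cc 68 b4 10

RES = [ 0x43  0x43  0x26  0xcc  0xcc  0x68  0xb4  0x10 ]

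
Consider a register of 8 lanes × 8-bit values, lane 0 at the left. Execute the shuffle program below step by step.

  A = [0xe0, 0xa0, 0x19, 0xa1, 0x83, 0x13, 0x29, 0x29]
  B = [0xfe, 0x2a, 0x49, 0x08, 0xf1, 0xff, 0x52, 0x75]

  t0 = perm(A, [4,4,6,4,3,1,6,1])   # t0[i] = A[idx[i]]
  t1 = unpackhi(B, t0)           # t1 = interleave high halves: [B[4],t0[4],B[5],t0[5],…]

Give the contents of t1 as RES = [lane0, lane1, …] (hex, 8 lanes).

RES = [0xf1, 0xa1, 0xff, 0xa0, 0x52, 0x29, 0x75, 0xa0]

t0 = [0x83, 0x83, 0x29, 0x83, 0xa1, 0xa0, 0x29, 0xa0]
t1 = [0xf1, 0xa1, 0xff, 0xa0, 0x52, 0x29, 0x75, 0xa0]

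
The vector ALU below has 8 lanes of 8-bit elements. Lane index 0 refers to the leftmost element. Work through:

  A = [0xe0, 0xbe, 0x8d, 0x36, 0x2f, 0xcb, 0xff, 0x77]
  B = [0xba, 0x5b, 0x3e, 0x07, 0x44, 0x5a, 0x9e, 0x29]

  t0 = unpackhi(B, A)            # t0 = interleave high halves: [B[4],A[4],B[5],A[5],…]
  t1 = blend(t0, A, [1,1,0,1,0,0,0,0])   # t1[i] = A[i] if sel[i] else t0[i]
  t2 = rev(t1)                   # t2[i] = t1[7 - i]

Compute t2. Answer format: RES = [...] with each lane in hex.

RES = [0x77, 0x29, 0xff, 0x9e, 0x36, 0x5a, 0xbe, 0xe0]

  t0: 44 2f 5a cb 9e ff 29 77
  t1: e0 be 5a 36 9e ff 29 77
  t2: 77 29 ff 9e 36 5a be e0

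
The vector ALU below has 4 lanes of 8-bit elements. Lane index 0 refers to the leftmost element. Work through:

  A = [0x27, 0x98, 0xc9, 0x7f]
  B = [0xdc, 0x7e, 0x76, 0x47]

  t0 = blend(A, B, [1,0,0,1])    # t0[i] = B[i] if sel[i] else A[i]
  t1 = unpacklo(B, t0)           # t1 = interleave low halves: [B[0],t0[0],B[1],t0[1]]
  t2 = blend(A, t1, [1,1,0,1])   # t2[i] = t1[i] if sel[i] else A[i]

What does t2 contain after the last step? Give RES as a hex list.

→ t0 |dc|98|c9|47|
→ t1 |dc|dc|7e|98|
→ t2 |dc|dc|c9|98|

RES = [0xdc, 0xdc, 0xc9, 0x98]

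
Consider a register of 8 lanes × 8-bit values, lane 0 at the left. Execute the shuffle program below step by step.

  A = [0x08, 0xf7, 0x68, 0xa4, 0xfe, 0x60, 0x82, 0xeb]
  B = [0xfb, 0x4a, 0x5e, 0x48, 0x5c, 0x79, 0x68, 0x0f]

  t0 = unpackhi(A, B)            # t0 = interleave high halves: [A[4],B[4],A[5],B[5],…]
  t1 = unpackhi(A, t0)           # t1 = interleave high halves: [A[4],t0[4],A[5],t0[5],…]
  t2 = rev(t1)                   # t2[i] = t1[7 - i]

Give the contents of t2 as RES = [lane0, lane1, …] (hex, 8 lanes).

→ t0 |fe|5c|60|79|82|68|eb|0f|
→ t1 |fe|82|60|68|82|eb|eb|0f|
→ t2 |0f|eb|eb|82|68|60|82|fe|

RES = [0x0f, 0xeb, 0xeb, 0x82, 0x68, 0x60, 0x82, 0xfe]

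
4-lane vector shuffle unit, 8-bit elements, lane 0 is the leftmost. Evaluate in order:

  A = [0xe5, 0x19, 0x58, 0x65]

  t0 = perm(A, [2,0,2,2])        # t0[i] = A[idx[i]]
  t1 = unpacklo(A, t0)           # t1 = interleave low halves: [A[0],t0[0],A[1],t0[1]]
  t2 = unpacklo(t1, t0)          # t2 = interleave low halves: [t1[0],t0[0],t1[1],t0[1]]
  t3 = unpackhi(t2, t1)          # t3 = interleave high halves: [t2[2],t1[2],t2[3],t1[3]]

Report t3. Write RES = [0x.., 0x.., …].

RES = [ 0x58  0x19  0xe5  0xe5 ]

t0 = [0x58, 0xe5, 0x58, 0x58]
t1 = [0xe5, 0x58, 0x19, 0xe5]
t2 = [0xe5, 0x58, 0x58, 0xe5]
t3 = [0x58, 0x19, 0xe5, 0xe5]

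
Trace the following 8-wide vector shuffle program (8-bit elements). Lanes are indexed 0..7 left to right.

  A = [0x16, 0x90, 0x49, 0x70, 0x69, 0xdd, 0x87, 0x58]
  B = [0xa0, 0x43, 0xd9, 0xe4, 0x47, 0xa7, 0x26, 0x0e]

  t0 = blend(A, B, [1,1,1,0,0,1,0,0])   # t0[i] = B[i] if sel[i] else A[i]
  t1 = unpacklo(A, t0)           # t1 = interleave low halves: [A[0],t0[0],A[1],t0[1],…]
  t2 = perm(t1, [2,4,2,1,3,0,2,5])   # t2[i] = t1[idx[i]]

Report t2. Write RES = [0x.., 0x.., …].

  t0: a0 43 d9 70 69 a7 87 58
  t1: 16 a0 90 43 49 d9 70 70
  t2: 90 49 90 a0 43 16 90 d9

RES = [0x90, 0x49, 0x90, 0xa0, 0x43, 0x16, 0x90, 0xd9]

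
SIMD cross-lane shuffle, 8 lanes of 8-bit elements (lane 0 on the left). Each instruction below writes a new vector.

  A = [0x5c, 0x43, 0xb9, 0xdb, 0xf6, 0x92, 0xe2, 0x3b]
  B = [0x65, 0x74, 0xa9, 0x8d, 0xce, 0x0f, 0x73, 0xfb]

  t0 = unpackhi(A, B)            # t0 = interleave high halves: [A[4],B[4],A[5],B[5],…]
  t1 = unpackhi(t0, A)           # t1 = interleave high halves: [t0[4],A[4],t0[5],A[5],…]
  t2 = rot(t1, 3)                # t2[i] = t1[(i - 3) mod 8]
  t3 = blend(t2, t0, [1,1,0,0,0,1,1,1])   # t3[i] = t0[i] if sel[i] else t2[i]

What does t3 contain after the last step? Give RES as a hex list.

RES = [ 0xf6  0xce  0x3b  0xe2  0xf6  0x73  0x3b  0xfb ]

  t0: f6 ce 92 0f e2 73 3b fb
  t1: e2 f6 73 92 3b e2 fb 3b
  t2: e2 fb 3b e2 f6 73 92 3b
  t3: f6 ce 3b e2 f6 73 3b fb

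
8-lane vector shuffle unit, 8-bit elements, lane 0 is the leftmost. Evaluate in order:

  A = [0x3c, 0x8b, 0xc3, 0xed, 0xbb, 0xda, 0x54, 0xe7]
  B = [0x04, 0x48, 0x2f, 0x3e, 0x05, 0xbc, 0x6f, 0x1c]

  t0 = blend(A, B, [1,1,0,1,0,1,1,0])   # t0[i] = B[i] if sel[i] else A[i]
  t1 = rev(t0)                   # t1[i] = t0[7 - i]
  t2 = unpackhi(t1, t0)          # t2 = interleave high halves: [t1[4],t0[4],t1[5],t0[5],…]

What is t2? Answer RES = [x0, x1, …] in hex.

  t0: 04 48 c3 3e bb bc 6f e7
  t1: e7 6f bc bb 3e c3 48 04
  t2: 3e bb c3 bc 48 6f 04 e7

RES = [0x3e, 0xbb, 0xc3, 0xbc, 0x48, 0x6f, 0x04, 0xe7]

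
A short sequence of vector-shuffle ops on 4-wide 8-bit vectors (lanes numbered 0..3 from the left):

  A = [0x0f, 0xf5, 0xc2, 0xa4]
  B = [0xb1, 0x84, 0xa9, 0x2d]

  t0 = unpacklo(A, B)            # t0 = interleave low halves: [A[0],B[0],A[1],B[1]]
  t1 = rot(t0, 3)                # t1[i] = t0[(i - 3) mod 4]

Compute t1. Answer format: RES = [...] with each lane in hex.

RES = [0xb1, 0xf5, 0x84, 0x0f]

  t0: 0f b1 f5 84
  t1: b1 f5 84 0f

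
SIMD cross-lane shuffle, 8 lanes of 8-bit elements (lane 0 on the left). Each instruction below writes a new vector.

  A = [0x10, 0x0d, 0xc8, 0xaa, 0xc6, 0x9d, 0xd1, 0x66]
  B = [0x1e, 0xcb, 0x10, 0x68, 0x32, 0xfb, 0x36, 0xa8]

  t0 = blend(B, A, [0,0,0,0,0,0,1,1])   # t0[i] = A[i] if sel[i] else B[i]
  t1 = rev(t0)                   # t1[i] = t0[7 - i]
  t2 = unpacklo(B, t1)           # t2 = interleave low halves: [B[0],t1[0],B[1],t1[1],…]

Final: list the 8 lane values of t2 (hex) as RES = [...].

→ t0 |1e|cb|10|68|32|fb|d1|66|
→ t1 |66|d1|fb|32|68|10|cb|1e|
→ t2 |1e|66|cb|d1|10|fb|68|32|

RES = [ 0x1e  0x66  0xcb  0xd1  0x10  0xfb  0x68  0x32 ]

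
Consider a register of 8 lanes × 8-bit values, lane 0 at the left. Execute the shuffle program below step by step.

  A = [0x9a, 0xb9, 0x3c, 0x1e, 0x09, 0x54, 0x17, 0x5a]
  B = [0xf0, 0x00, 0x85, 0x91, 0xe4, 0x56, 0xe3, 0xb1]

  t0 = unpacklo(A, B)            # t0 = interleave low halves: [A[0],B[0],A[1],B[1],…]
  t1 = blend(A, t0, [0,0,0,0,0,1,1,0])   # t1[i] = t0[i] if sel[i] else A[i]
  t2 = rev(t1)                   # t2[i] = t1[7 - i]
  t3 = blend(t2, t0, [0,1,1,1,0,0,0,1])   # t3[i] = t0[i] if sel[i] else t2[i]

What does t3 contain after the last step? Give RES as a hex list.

RES = [0x5a, 0xf0, 0xb9, 0x00, 0x1e, 0x3c, 0xb9, 0x91]

t0 = [0x9a, 0xf0, 0xb9, 0x00, 0x3c, 0x85, 0x1e, 0x91]
t1 = [0x9a, 0xb9, 0x3c, 0x1e, 0x09, 0x85, 0x1e, 0x5a]
t2 = [0x5a, 0x1e, 0x85, 0x09, 0x1e, 0x3c, 0xb9, 0x9a]
t3 = [0x5a, 0xf0, 0xb9, 0x00, 0x1e, 0x3c, 0xb9, 0x91]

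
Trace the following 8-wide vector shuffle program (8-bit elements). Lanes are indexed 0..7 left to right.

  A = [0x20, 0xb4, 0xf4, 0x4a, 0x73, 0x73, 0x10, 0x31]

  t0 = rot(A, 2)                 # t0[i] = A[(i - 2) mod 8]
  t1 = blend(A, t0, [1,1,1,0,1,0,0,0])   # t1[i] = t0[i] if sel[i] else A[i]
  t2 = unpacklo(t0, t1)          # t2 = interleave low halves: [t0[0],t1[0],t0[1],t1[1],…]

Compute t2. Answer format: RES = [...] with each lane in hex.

t0 = [0x10, 0x31, 0x20, 0xb4, 0xf4, 0x4a, 0x73, 0x73]
t1 = [0x10, 0x31, 0x20, 0x4a, 0xf4, 0x73, 0x10, 0x31]
t2 = [0x10, 0x10, 0x31, 0x31, 0x20, 0x20, 0xb4, 0x4a]

RES = [0x10, 0x10, 0x31, 0x31, 0x20, 0x20, 0xb4, 0x4a]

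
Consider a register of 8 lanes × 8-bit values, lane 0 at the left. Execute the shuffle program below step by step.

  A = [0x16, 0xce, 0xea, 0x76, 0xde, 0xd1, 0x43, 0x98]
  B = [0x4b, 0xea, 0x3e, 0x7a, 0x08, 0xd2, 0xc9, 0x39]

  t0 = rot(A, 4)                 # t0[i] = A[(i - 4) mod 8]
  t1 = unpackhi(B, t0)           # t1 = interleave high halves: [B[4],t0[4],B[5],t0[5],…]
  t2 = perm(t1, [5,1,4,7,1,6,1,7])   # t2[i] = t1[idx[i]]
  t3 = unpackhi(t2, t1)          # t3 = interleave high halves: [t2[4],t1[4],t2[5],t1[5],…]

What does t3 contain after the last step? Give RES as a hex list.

  t0: de d1 43 98 16 ce ea 76
  t1: 08 16 d2 ce c9 ea 39 76
  t2: ea 16 c9 76 16 39 16 76
  t3: 16 c9 39 ea 16 39 76 76

RES = [0x16, 0xc9, 0x39, 0xea, 0x16, 0x39, 0x76, 0x76]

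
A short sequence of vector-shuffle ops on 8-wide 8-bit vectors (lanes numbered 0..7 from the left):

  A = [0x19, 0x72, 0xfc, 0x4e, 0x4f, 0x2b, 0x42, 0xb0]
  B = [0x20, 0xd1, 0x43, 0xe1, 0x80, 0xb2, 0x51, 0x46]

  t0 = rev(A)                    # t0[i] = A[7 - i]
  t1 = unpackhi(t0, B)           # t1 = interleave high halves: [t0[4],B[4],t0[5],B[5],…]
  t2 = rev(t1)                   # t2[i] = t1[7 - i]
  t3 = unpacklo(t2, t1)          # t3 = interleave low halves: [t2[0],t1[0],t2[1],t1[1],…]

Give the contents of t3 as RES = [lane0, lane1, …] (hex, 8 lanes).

  t0: b0 42 2b 4f 4e fc 72 19
  t1: 4e 80 fc b2 72 51 19 46
  t2: 46 19 51 72 b2 fc 80 4e
  t3: 46 4e 19 80 51 fc 72 b2

RES = [0x46, 0x4e, 0x19, 0x80, 0x51, 0xfc, 0x72, 0xb2]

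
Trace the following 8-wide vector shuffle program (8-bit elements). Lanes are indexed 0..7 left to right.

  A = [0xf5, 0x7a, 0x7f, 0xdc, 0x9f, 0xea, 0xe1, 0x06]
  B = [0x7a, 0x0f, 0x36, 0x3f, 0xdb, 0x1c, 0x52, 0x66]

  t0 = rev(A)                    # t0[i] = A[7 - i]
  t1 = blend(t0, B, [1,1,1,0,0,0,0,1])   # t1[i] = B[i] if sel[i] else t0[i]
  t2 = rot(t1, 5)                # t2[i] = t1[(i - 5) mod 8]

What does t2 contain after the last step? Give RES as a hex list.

RES = [0x9f, 0xdc, 0x7f, 0x7a, 0x66, 0x7a, 0x0f, 0x36]

  t0: 06 e1 ea 9f dc 7f 7a f5
  t1: 7a 0f 36 9f dc 7f 7a 66
  t2: 9f dc 7f 7a 66 7a 0f 36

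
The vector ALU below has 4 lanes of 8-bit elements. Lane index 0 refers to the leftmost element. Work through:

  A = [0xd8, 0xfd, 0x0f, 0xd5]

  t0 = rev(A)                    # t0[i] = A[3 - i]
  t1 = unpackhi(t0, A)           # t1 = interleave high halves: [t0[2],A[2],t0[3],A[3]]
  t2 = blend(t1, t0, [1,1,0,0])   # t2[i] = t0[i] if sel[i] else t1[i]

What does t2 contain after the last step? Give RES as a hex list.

RES = [0xd5, 0x0f, 0xd8, 0xd5]

→ t0 |d5|0f|fd|d8|
→ t1 |fd|0f|d8|d5|
→ t2 |d5|0f|d8|d5|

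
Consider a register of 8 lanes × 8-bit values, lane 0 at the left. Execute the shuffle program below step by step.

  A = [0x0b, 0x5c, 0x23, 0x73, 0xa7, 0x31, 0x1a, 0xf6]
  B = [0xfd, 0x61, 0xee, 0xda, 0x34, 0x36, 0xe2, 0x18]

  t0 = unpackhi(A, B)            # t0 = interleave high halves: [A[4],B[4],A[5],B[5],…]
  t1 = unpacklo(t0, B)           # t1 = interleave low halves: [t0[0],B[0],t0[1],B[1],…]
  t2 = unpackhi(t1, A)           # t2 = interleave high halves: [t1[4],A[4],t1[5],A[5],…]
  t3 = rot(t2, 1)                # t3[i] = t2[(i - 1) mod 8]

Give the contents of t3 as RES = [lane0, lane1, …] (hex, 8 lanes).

RES = [ 0xf6  0x31  0xa7  0xee  0x31  0x36  0x1a  0xda ]

→ t0 |a7|34|31|36|1a|e2|f6|18|
→ t1 |a7|fd|34|61|31|ee|36|da|
→ t2 |31|a7|ee|31|36|1a|da|f6|
→ t3 |f6|31|a7|ee|31|36|1a|da|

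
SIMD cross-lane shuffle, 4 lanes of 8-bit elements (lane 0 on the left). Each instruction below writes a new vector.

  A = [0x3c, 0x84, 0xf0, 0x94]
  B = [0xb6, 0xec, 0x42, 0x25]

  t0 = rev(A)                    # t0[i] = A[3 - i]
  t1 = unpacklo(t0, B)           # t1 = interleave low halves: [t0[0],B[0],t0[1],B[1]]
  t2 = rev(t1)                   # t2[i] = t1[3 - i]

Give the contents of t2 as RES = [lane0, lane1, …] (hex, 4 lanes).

→ t0 |94|f0|84|3c|
→ t1 |94|b6|f0|ec|
→ t2 |ec|f0|b6|94|

RES = [0xec, 0xf0, 0xb6, 0x94]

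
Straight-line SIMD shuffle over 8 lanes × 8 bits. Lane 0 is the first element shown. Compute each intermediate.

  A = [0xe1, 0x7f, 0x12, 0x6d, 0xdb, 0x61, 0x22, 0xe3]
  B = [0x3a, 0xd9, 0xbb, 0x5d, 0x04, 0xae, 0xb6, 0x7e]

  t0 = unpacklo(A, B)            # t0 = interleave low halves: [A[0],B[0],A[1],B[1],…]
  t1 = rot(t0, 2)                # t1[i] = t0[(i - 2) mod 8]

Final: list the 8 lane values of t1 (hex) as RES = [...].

RES = [0x6d, 0x5d, 0xe1, 0x3a, 0x7f, 0xd9, 0x12, 0xbb]

  t0: e1 3a 7f d9 12 bb 6d 5d
  t1: 6d 5d e1 3a 7f d9 12 bb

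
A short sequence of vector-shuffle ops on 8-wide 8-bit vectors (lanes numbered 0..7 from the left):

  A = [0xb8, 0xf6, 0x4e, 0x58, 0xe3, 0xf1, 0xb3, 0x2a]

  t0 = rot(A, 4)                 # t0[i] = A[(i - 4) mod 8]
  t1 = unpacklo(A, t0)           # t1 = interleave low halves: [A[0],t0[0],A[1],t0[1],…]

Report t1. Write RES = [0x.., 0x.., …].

t0 = [0xe3, 0xf1, 0xb3, 0x2a, 0xb8, 0xf6, 0x4e, 0x58]
t1 = [0xb8, 0xe3, 0xf6, 0xf1, 0x4e, 0xb3, 0x58, 0x2a]

RES = [0xb8, 0xe3, 0xf6, 0xf1, 0x4e, 0xb3, 0x58, 0x2a]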